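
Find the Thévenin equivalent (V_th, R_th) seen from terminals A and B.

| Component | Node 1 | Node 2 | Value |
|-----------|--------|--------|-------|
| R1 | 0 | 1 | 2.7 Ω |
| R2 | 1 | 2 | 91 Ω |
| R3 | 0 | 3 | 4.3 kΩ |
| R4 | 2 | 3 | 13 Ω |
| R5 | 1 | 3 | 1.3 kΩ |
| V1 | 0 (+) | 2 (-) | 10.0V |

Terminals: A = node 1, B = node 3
Step 1 — V_th is the open-circuit voltage V_A - V_B (nothing connected across the terminals).
Nodal analysis, taking node 2 as the 0 V reference.
Source V1 fixes V_0 = 10 V.
KCL at each unknown node (sum of currents leaving = 0; resistances in Ω):
  Node 1: (V_1 - 10)/2.7 + (V_1 - 0)/91 + (V_1 - V_3)/1300 = 0
  Node 3: (V_3 - 10)/4300 + (V_3 - 0)/13 + (V_3 - V_1)/1300 = 0
Collecting terms (coefficients in siemens):
  0.3821·V_1 - 0.0007692·V_3 = 3.704
  0.07792·V_3 - 0.0007692·V_1 = 0.002326
Determinant D = (0.3821)(0.07792) - (-0.0007692)(-0.0007692) = 0.02978
V_1 = [(3.704)(0.07792) - (-0.0007692)(0.002326)]/D = 9.693 V
V_3 = [(0.3821)(0.002326) - (3.704)(-0.0007692)]/D = 0.1255 V
V_th = V_1 - V_3 = 9.693 - 0.1255 = 9.567 V
Step 2 — R_th: zero the source — replace V1 by a short circuit (node 2 merges into node 0) — and find the resistance seen between A (node 1) and B (node 3).
Reduce the network between node 1 (A) and node 3 (B) by series/parallel combination:
  Rp1 = R1 ‖ R2 (parallel, both between nodes 0 and 1) = 1/(1/2.7 + 1/91) = 2.622 Ω
  Rp2 = R3 ‖ R4 (parallel, both between nodes 0 and 3) = 1/(1/4300 + 1/13) = 12.96 Ω
  Rs1 = Rp1 + Rp2 (series, joined only at node 0) = 2.622 + 12.96 = 15.58 Ω
  Rp3 = R5 ‖ Rs1 (parallel, both between nodes 1 and 3) = 1/(1/1300 + 1/15.58) = 15.4 Ω
R_th = 15.4 Ω

Final answer: V_th = 9.567 V, R_th = 15.4 Ω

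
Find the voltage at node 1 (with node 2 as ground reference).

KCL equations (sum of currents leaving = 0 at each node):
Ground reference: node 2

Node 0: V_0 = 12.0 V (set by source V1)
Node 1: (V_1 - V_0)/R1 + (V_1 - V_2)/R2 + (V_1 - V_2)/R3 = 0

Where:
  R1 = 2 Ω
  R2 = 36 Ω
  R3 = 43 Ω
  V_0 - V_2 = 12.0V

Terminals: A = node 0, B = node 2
Nodal analysis, taking node 2 as the 0 V reference.
Source V1 fixes V_0 = 12 V.
KCL at each unknown node (sum of currents leaving = 0; resistances in Ω):
  Node 1: (V_1 - 12)/2 + (V_1 - 0)/36 + (V_1 - 0)/43 = 0
Collecting terms: 0.551 × V_1 = 6  =>  V_1 = 10.89 V
The requested potential is V_1 = 10.89 V.

Final answer: V_1 = 10.89 V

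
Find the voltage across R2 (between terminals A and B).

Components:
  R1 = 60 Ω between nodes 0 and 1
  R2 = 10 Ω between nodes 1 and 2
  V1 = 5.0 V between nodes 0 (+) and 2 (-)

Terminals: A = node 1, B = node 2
R1 and R2 are in series across V1 (node 0 → node 1 → node 2), and the output A–B is taken across R2, so this is a voltage divider.
Series current: I = V1/(R1 + R2) = 5/(60 + 10) = 5/70 = 0.07143 A
V_R2 = I × R2 = V1 × R2/(R1 + R2) = 5 × 10/70 = 0.7143 V

Final answer: 0.7143 V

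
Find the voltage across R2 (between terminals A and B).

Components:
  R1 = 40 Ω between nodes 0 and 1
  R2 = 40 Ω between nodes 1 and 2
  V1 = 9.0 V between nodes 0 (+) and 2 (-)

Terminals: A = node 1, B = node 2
R1 and R2 are in series across V1 (node 0 → node 1 → node 2), and the output A–B is taken across R2, so this is a voltage divider.
Series current: I = V1/(R1 + R2) = 9/(40 + 40) = 9/80 = 0.1125 A
V_R2 = I × R2 = V1 × R2/(R1 + R2) = 9 × 40/80 = 4.5 V

Final answer: 4.5 V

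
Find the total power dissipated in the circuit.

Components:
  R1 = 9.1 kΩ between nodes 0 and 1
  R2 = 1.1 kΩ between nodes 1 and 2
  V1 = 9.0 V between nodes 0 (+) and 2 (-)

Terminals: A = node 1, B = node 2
Nodal analysis, taking node 2 as the 0 V reference.
Source V1 fixes V_0 = 9 V.
KCL at each unknown node (sum of currents leaving = 0; resistances in Ω):
  Node 1: (V_1 - 9)/9100 + (V_1 - 0)/1100 = 0
Collecting terms: 0.001019 × V_1 = 0.000989  =>  V_1 = 0.9706 V
Power in each resistor, P = (ΔV)²/R:
  P_R1 = (9 - 0.9706)²/9100 = 0.007085 W
  P_R2 = (0.9706 - 0)²/1100 = 0.0008564 W
P_total = P_R1 + P_R2 = 0.007941 W

Final answer: 0.007941 W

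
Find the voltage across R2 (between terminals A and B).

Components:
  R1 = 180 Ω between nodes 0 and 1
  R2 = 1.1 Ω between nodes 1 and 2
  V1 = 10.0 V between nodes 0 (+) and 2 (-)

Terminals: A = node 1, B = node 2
R1 and R2 are in series across V1 (node 0 → node 1 → node 2), and the output A–B is taken across R2, so this is a voltage divider.
Series current: I = V1/(R1 + R2) = 10/(180 + 1.1) = 10/181.1 = 0.05522 A
V_R2 = I × R2 = V1 × R2/(R1 + R2) = 10 × 1.1/181.1 = 0.06074 V

Final answer: 0.06074 V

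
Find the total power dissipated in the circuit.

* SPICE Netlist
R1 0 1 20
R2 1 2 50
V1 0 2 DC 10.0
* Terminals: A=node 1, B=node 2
Nodal analysis, taking node 2 as the 0 V reference.
Source V1 fixes V_0 = 10 V.
KCL at each unknown node (sum of currents leaving = 0; resistances in Ω):
  Node 1: (V_1 - 10)/20 + (V_1 - 0)/50 = 0
Collecting terms: 0.07 × V_1 = 0.5  =>  V_1 = 7.143 V
Power in each resistor, P = (ΔV)²/R:
  P_R1 = (10 - 7.143)²/20 = 0.4082 W
  P_R2 = (7.143 - 0)²/50 = 1.02 W
P_total = P_R1 + P_R2 = 1.429 W

Final answer: 1.429 W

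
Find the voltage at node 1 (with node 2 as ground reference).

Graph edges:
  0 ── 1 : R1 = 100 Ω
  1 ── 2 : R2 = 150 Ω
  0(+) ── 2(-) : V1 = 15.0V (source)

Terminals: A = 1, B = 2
Nodal analysis, taking node 2 as the 0 V reference.
Source V1 fixes V_0 = 15 V.
KCL at each unknown node (sum of currents leaving = 0; resistances in Ω):
  Node 1: (V_1 - 15)/100 + (V_1 - 0)/150 = 0
Collecting terms: 0.01667 × V_1 = 0.15  =>  V_1 = 9 V
The requested potential is V_1 = 9 V.

Final answer: V_1 = 9 V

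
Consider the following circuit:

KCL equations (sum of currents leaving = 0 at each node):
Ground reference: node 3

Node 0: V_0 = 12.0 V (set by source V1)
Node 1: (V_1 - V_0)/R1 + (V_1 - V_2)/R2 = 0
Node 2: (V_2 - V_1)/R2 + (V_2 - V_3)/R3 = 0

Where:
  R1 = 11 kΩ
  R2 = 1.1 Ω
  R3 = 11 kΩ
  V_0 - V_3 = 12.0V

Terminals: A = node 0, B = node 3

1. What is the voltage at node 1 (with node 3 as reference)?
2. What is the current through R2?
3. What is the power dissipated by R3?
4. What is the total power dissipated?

Nodal analysis, taking node 3 as the 0 V reference.
Source V1 fixes V_0 = 12 V.
KCL at each unknown node (sum of currents leaving = 0; resistances in Ω):
  Node 1: (V_1 - 12)/11000 + (V_1 - V_2)/1.1 = 0
  Node 2: (V_2 - V_1)/1.1 + (V_2 - 0)/11000 = 0
Collecting terms (coefficients in siemens):
  0.9092·V_1 - 0.9091·V_2 = 0.001091
  0.9092·V_2 - 0.9091·V_1 = 0
Determinant D = (0.9092)(0.9092) - (-0.9091)(-0.9091) = 0.0001653
V_1 = [(0.001091)(0.9092) - (-0.9091)(0)]/D = 6 V
V_2 = [(0.9092)(0) - (0.001091)(-0.9091)]/D = 6 V
Part 1:
  Read off the nodal solution: V_1 = 6 V
Part 2:
  I_R2 = (V_1 - V_2)/R2 = (6 - 6)/1.1 = 0.0005454 A
  Magnitude: I_R2 = 0.0005454 A
Part 3:
  I_R3 = (V_2 - V_3)/R3 = (6 - 0)/11000 = 0.0005454 A
  P_R3 = I_R3² × R3 = (0.0005454)² × 11000 = 0.003272 W
Part 4:
  Power in each resistor, P = (ΔV)²/R:
    P_R1 = (12 - 6)²/11000 = 0.003272 W
    P_R2 = (6 - 6)²/1.1 = 0.0000003272 W
    P_R3 = (6 - 0)²/11000 = 0.003272 W
  P_total = P_R1 + P_R2 + P_R3 = 0.006545 W

Final answers:
1. V_1 = 6 V
2. I_R2 = 0.0005454 A
3. P_R3 = 0.003272 W
4. P_total = 0.006545 W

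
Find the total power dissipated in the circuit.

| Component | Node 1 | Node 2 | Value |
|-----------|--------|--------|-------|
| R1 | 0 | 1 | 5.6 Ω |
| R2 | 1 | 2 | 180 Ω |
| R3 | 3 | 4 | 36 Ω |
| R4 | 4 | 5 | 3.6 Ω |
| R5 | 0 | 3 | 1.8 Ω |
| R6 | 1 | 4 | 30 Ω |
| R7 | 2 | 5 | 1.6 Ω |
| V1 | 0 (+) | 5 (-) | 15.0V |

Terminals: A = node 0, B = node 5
Nodal analysis, taking node 5 as the 0 V reference.
Source V1 fixes V_0 = 15 V.
KCL at each unknown node (sum of currents leaving = 0; resistances in Ω):
  Node 1: (V_1 - 15)/5.6 + (V_1 - V_2)/180 + (V_1 - V_4)/30 = 0
  Node 2: (V_2 - V_1)/180 + (V_2 - 0)/1.6 = 0
  Node 3: (V_3 - V_4)/36 + (V_3 - 15)/1.8 = 0
  Node 4: (V_4 - V_3)/36 + (V_4 - 0)/3.6 + (V_4 - V_1)/30 = 0
Collecting terms (coefficients in siemens):
  0.2175·V_1 - 0.005556·V_2 - 0.03333·V_4 = 2.679
  0.6306·V_2 - 0.005556·V_1 = 0
  0.5833·V_3 - 0.02778·V_4 = 8.333
  0.3389·V_4 - 0.03333·V_1 - 0.02778·V_3 = 0
Solving these 4 simultaneous equations (Gaussian elimination) gives:
  V_1 = 12.69 V, V_2 = 0.1118 V, V_3 = 14.4 V, V_4 = 2.429 V
Power in each resistor, P = (ΔV)²/R:
  P_R1 = (15 - 12.69)²/5.6 = 0.9507 W
  P_R2 = (12.69 - 0.1118)²/180 = 0.8793 W
  P_R3 = (14.4 - 2.429)²/36 = 3.982 W
  P_R4 = (2.429 - 0)²/3.6 = 1.639 W
  P_R5 = (15 - 14.4)²/1.8 = 0.1991 W
  P_R6 = (12.69 - 2.429)²/30 = 3.512 W
  P_R7 = (0.1118 - 0)²/1.6 = 0.007816 W
P_total = P_R1 + P_R2 + P_R3 + P_R4 + P_R5 + P_R6 + P_R7 = 11.17 W

Final answer: 11.17 W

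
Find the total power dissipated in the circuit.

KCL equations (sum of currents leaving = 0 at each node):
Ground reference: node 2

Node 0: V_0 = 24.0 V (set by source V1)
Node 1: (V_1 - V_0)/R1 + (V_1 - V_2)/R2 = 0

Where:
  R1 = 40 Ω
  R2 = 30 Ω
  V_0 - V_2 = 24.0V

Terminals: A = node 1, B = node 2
Nodal analysis, taking node 2 as the 0 V reference.
Source V1 fixes V_0 = 24 V.
KCL at each unknown node (sum of currents leaving = 0; resistances in Ω):
  Node 1: (V_1 - 24)/40 + (V_1 - 0)/30 = 0
Collecting terms: 0.05833 × V_1 = 0.6  =>  V_1 = 10.29 V
Power in each resistor, P = (ΔV)²/R:
  P_R1 = (24 - 10.29)²/40 = 4.702 W
  P_R2 = (10.29 - 0)²/30 = 3.527 W
P_total = P_R1 + P_R2 = 8.229 W

Final answer: 8.229 W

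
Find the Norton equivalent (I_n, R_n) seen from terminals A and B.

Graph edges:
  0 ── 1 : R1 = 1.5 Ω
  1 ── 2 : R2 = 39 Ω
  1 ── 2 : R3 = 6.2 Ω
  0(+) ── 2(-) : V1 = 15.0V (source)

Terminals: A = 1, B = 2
Find the Thévenin equivalent first; then I_n = V_th/R_th and R_n = R_th.
Step 1 — V_th is the open-circuit voltage V_A - V_B (nothing connected across the terminals).
Nodal analysis, taking node 2 as the 0 V reference.
Source V1 fixes V_0 = 15 V.
KCL at each unknown node (sum of currents leaving = 0; resistances in Ω):
  Node 1: (V_1 - 15)/1.5 + (V_1 - 0)/39 + (V_1 - 0)/6.2 = 0
Collecting terms: 0.8536 × V_1 = 10  =>  V_1 = 11.72 V
V_th = V_1 - V_2 = 11.72 - 0 = 11.72 V
Step 2 — R_th: zero the source — replace V1 by a short circuit (node 2 merges into node 0) — and find the resistance seen between A (node 1) and B (node 0).
Reduce the network between node 1 (A) and node 0 (B) by series/parallel combination:
  Rp1 = R1 ‖ R2 ‖ R3 (parallel, all between nodes 0 and 1) = 1/(1/1.5 + 1/39 + 1/6.2) = 1.172 Ω
R_th = 1.172 Ω
I_n = V_th/R_th = 11.72/1.172 = 10 A, and R_n = R_th = 1.172 Ω

Final answer: I_n = 10 A, R_n = 1.172 Ω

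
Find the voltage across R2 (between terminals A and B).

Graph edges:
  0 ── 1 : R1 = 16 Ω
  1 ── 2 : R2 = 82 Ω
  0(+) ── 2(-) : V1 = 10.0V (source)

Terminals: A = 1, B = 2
R1 and R2 are in series across V1 (node 0 → node 1 → node 2), and the output A–B is taken across R2, so this is a voltage divider.
Series current: I = V1/(R1 + R2) = 10/(16 + 82) = 10/98 = 0.102 A
V_R2 = I × R2 = V1 × R2/(R1 + R2) = 10 × 82/98 = 8.367 V

Final answer: 8.367 V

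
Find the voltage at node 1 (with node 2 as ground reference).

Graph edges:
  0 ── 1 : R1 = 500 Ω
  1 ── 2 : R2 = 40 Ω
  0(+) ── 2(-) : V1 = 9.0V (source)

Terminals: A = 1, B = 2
Nodal analysis, taking node 2 as the 0 V reference.
Source V1 fixes V_0 = 9 V.
KCL at each unknown node (sum of currents leaving = 0; resistances in Ω):
  Node 1: (V_1 - 9)/500 + (V_1 - 0)/40 = 0
Collecting terms: 0.027 × V_1 = 0.018  =>  V_1 = 0.6667 V
The requested potential is V_1 = 0.6667 V.

Final answer: V_1 = 0.6667 V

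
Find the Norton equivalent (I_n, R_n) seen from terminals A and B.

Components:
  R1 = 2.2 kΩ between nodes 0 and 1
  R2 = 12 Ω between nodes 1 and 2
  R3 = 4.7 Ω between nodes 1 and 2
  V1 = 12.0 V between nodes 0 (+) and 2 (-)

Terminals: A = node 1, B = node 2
Find the Thévenin equivalent first; then I_n = V_th/R_th and R_n = R_th.
Step 1 — V_th is the open-circuit voltage V_A - V_B (nothing connected across the terminals).
Nodal analysis, taking node 2 as the 0 V reference.
Source V1 fixes V_0 = 12 V.
KCL at each unknown node (sum of currents leaving = 0; resistances in Ω):
  Node 1: (V_1 - 12)/2200 + (V_1 - 0)/12 + (V_1 - 0)/4.7 = 0
Collecting terms: 0.2966 × V_1 = 0.005455  =>  V_1 = 0.01839 V
V_th = V_1 - V_2 = 0.01839 - 0 = 0.01839 V
Step 2 — R_th: zero the source — replace V1 by a short circuit (node 2 merges into node 0) — and find the resistance seen between A (node 1) and B (node 0).
Reduce the network between node 1 (A) and node 0 (B) by series/parallel combination:
  Rp1 = R1 ‖ R2 ‖ R3 (parallel, all between nodes 0 and 1) = 1/(1/2200 + 1/12 + 1/4.7) = 3.372 Ω
R_th = 3.372 Ω
I_n = V_th/R_th = 0.01839/3.372 = 0.005455 A, and R_n = R_th = 3.372 Ω

Final answer: I_n = 0.005455 A, R_n = 3.372 Ω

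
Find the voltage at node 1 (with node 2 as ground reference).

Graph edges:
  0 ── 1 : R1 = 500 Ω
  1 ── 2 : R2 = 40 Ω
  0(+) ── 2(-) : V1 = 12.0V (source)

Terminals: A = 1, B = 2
Nodal analysis, taking node 2 as the 0 V reference.
Source V1 fixes V_0 = 12 V.
KCL at each unknown node (sum of currents leaving = 0; resistances in Ω):
  Node 1: (V_1 - 12)/500 + (V_1 - 0)/40 = 0
Collecting terms: 0.027 × V_1 = 0.024  =>  V_1 = 0.8889 V
The requested potential is V_1 = 0.8889 V.

Final answer: V_1 = 0.8889 V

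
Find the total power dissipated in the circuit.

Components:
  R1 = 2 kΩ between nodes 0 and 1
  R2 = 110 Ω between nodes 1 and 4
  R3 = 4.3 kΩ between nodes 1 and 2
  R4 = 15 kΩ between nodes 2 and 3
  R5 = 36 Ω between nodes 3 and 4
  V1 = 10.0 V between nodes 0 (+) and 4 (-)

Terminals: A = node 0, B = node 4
Nodal analysis, taking node 4 as the 0 V reference.
Source V1 fixes V_0 = 10 V.
KCL at each unknown node (sum of currents leaving = 0; resistances in Ω):
  Node 1: (V_1 - 10)/2000 + (V_1 - 0)/110 + (V_1 - V_2)/4300 = 0
  Node 2: (V_2 - V_1)/4300 + (V_2 - V_3)/15000 = 0
  Node 3: (V_3 - V_2)/15000 + (V_3 - 0)/36 = 0
Collecting terms (coefficients in siemens):
  0.009823·V_1 - 0.0002326·V_2 = 0.005
  0.0002992·V_2 - 0.0002326·V_1 - 0.00006667·V_3 = 0
  0.02784·V_3 - 0.00006667·V_2 = 0
Solving these 3 simultaneous equations (Gaussian elimination) gives:
  V_1 = 0.5185 V, V_2 = 0.4032 V, V_3 = 0.0009654 V
Power in each resistor, P = (ΔV)²/R:
  P_R1 = (10 - 0.5185)²/2000 = 0.04495 W
  P_R2 = (0.5185 - 0)²/110 = 0.002444 W
  P_R3 = (0.5185 - 0.4032)²/4300 = 0.000003092 W
  P_R4 = (0.4032 - 0.0009654)²/15000 = 0.00001079 W
  P_R5 = (0.0009654 - 0)²/36 = 0.00000002589 W
P_total = P_R1 + P_R2 + P_R3 + P_R4 + P_R5 = 0.04741 W

Final answer: 0.04741 W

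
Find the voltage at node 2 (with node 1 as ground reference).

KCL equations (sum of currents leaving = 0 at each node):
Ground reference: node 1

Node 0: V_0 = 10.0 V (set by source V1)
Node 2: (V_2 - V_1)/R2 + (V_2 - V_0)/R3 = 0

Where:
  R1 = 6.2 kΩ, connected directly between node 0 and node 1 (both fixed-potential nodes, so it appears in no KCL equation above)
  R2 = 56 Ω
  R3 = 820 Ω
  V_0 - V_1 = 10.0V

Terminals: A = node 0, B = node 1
Nodal analysis, taking node 1 as the 0 V reference.
Source V1 fixes V_0 = 10 V.
KCL at each unknown node (sum of currents leaving = 0; resistances in Ω):
  Node 2: (V_2 - 0)/56 + (V_2 - 10)/820 = 0
Collecting terms: 0.01908 × V_2 = 0.0122  =>  V_2 = 0.6393 V
The requested potential is V_2 = 0.6393 V.

Final answer: V_2 = 0.6393 V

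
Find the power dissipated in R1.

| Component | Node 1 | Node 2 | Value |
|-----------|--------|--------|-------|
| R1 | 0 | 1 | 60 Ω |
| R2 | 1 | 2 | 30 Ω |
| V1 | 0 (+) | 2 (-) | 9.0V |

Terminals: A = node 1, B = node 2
Nodal analysis, taking node 2 as the 0 V reference.
Source V1 fixes V_0 = 9 V.
KCL at each unknown node (sum of currents leaving = 0; resistances in Ω):
  Node 1: (V_1 - 9)/60 + (V_1 - 0)/30 = 0
Collecting terms: 0.05 × V_1 = 0.15  =>  V_1 = 3 V
I_R1 = (V_0 - V_1)/R1 = (9 - 3)/60 = 0.1 A
P_R1 = I_R1² × R1 = (0.1)² × 60 = 0.6 W

Final answer: 0.6 W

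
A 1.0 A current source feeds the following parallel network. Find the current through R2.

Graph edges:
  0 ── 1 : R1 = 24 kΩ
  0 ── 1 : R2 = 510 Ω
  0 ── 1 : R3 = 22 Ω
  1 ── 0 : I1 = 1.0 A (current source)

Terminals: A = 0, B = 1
All resistors sit directly between nodes 0 and 1, so they are in parallel and share one voltage V; the full source current 1 A splits among them.
1/R_par = 1/24000 + 1/510 + 1/22 = 0.04746 S  =>  R_par = 21.07 Ω
V = I × R_par = 1 × 21.07 = 21.07 V
I_R2 = V/R2 = 21.07/510 = 0.04132 A

Final answer: 0.04132 A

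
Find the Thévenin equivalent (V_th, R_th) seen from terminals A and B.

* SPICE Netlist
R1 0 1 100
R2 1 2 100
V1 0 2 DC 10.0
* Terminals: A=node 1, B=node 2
Step 1 — V_th is the open-circuit voltage V_A - V_B (nothing connected across the terminals).
Nodal analysis, taking node 2 as the 0 V reference.
Source V1 fixes V_0 = 10 V.
KCL at each unknown node (sum of currents leaving = 0; resistances in Ω):
  Node 1: (V_1 - 10)/100 + (V_1 - 0)/100 = 0
Collecting terms: 0.02 × V_1 = 0.1  =>  V_1 = 5 V
V_th = V_1 - V_2 = 5 - 0 = 5 V
Step 2 — R_th: zero the source — replace V1 by a short circuit (node 2 merges into node 0) — and find the resistance seen between A (node 1) and B (node 0).
Reduce the network between node 1 (A) and node 0 (B) by series/parallel combination:
  Rp1 = R1 ‖ R2 (parallel, both between nodes 0 and 1) = 1/(1/100 + 1/100) = 50 Ω
R_th = 50 Ω

Final answer: V_th = 5 V, R_th = 50 Ω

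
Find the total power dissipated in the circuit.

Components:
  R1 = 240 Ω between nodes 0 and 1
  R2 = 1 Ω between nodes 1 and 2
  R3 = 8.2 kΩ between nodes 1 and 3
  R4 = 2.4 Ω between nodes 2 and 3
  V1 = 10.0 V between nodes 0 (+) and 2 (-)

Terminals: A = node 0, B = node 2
Nodal analysis, taking node 2 as the 0 V reference.
Source V1 fixes V_0 = 10 V.
KCL at each unknown node (sum of currents leaving = 0; resistances in Ω):
  Node 1: (V_1 - 10)/240 + (V_1 - 0)/1 + (V_1 - V_3)/8200 = 0
  Node 3: (V_3 - V_1)/8200 + (V_3 - 0)/2.4 = 0
Collecting terms (coefficients in siemens):
  1.004·V_1 - 0.000122·V_3 = 0.04167
  0.4168·V_3 - 0.000122·V_1 = 0
Determinant D = (1.004)(0.4168) - (-0.000122)(-0.000122) = 0.4186
V_1 = [(0.04167)(0.4168) - (-0.000122)(0)]/D = 0.04149 V
V_3 = [(1.004)(0) - (0.04167)(-0.000122)]/D = 0.00001214 V
Power in each resistor, P = (ΔV)²/R:
  P_R1 = (10 - 0.04149)²/240 = 0.4132 W
  P_R2 = (0.04149 - 0)²/1 = 0.001721 W
  P_R3 = (0.04149 - 0.00001214)²/8200 = 0.0000002098 W
  P_R4 = (0 - 0.00001214)²/2.4 = 0.0000000000614 W
P_total = P_R1 + P_R2 + P_R3 + P_R4 = 0.4149 W

Final answer: 0.4149 W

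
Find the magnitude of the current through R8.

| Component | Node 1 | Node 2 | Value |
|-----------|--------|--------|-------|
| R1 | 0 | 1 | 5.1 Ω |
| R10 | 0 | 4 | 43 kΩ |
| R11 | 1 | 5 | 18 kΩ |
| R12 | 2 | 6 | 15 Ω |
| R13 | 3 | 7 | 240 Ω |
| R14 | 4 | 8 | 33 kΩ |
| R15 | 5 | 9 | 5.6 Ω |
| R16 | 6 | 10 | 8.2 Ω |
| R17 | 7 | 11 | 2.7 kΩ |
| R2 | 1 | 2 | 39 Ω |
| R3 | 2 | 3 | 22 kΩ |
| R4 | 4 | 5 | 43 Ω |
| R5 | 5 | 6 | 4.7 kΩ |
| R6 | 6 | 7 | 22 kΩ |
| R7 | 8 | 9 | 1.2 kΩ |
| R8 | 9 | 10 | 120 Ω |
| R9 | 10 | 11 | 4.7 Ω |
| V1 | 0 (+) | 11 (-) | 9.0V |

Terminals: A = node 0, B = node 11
Nodal analysis, taking node 11 as the 0 V reference.
Source V1 fixes V_0 = 9 V.
KCL at each unknown node (sum of currents leaving = 0; resistances in Ω):
  Node 1: (V_1 - 9)/5.1 + (V_1 - V_2)/39 + (V_1 - V_5)/18000 = 0
  Node 2: (V_2 - V_1)/39 + (V_2 - V_3)/22000 + (V_2 - V_6)/15 = 0
  Node 3: (V_3 - V_2)/22000 + (V_3 - V_7)/240 = 0
  Node 4: (V_4 - V_5)/43 + (V_4 - 9)/43000 + (V_4 - V_8)/33000 = 0
  Node 5: (V_5 - V_4)/43 + (V_5 - V_6)/4700 + (V_5 - V_1)/18000 + (V_5 - V_9)/5.6 = 0
  Node 6: (V_6 - V_5)/4700 + (V_6 - V_7)/22000 + (V_6 - V_2)/15 + (V_6 - V_10)/8.2 = 0
  Node 7: (V_7 - V_6)/22000 + (V_7 - V_3)/240 + (V_7 - 0)/2700 = 0
  Node 8: (V_8 - V_9)/1200 + (V_8 - V_4)/33000 = 0
  Node 9: (V_9 - V_8)/1200 + (V_9 - V_10)/120 + (V_9 - V_5)/5.6 = 0
  Node 10: (V_10 - V_9)/120 + (V_10 - 0)/4.7 + (V_10 - V_6)/8.2 = 0
Collecting terms (coefficients in siemens):
  0.2218·V_1 - 0.02564·V_2 - 0.00005556·V_5 = 1.765
  0.09235·V_2 - 0.02564·V_1 - 0.00004545·V_3 - 0.06667·V_6 = 0
  0.004212·V_3 - 0.00004545·V_2 - 0.004167·V_7 = 0
  0.02331·V_4 - 0.02326·V_5 - 0.0000303·V_8 = 0.0002093
  0.2021·V_5 - 0.00005556·V_1 - 0.02326·V_4 - 0.0002128·V_6 - 0.1786·V_9 = 0
  0.1889·V_6 - 0.06667·V_2 - 0.0002128·V_5 - 0.00004545·V_7 - 0.122·V_10 = 0
  0.004582·V_7 - 0.004167·V_3 - 0.00004545·V_6 = 0
  0.0008636·V_8 - 0.0000303·V_4 - 0.0008333·V_9 = 0
  0.1877·V_9 - 0.1786·V_5 - 0.0008333·V_8 - 0.008333·V_10 = 0
  0.3431·V_10 - 0.122·V_6 - 0.008333·V_9 = 0
Solving these 10 simultaneous equations (Gaussian elimination) gives:
  V_1 = 8.36 V, V_2 = 3.485 V, V_3 = 0.5312 V, V_4 = 0.7002 V
  V_5 = 0.6919 V, V_6 = 1.612 V, V_7 = 0.499 V, V_8 = 0.6878 V
  V_9 = 0.6874 V, V_10 = 0.5896 V
I_R8 = (V_9 - V_10)/R8 = (0.6874 - 0.5896)/120 = 0.0008147 A
|I_R8| = 0.0008147 A

Final answer: |I_R8| = 0.0008147 A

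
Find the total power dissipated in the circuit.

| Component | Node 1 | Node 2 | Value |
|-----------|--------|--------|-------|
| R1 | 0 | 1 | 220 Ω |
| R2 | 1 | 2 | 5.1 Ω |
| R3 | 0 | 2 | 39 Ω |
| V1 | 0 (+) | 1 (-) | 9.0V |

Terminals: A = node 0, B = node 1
Nodal analysis, taking node 1 as the 0 V reference.
Source V1 fixes V_0 = 9 V.
KCL at each unknown node (sum of currents leaving = 0; resistances in Ω):
  Node 2: (V_2 - 0)/5.1 + (V_2 - 9)/39 = 0
Collecting terms: 0.2217 × V_2 = 0.2308  =>  V_2 = 1.041 V
Power in each resistor, P = (ΔV)²/R:
  P_R1 = (9 - 0)²/220 = 0.3682 W
  P_R2 = (0 - 1.041)²/5.1 = 0.2124 W
  P_R3 = (9 - 1.041)²/39 = 1.624 W
P_total = P_R1 + P_R2 + P_R3 = 2.205 W

Final answer: 2.205 W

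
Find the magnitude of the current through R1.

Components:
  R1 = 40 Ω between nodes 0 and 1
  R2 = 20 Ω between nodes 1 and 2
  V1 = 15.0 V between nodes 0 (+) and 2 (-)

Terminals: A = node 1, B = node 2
Nodal analysis, taking node 2 as the 0 V reference.
Source V1 fixes V_0 = 15 V.
KCL at each unknown node (sum of currents leaving = 0; resistances in Ω):
  Node 1: (V_1 - 15)/40 + (V_1 - 0)/20 = 0
Collecting terms: 0.075 × V_1 = 0.375  =>  V_1 = 5 V
I_R1 = (V_0 - V_1)/R1 = (15 - 5)/40 = 0.25 A
|I_R1| = 0.25 A

Final answer: |I_R1| = 0.25 A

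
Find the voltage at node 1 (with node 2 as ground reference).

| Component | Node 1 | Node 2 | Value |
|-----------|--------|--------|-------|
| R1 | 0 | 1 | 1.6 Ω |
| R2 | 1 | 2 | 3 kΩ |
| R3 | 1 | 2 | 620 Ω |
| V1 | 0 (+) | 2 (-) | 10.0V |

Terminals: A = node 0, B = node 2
Nodal analysis, taking node 2 as the 0 V reference.
Source V1 fixes V_0 = 10 V.
KCL at each unknown node (sum of currents leaving = 0; resistances in Ω):
  Node 1: (V_1 - 10)/1.6 + (V_1 - 0)/3000 + (V_1 - 0)/620 = 0
Collecting terms: 0.6269 × V_1 = 6.25  =>  V_1 = 9.969 V
The requested potential is V_1 = 9.969 V.

Final answer: V_1 = 9.969 V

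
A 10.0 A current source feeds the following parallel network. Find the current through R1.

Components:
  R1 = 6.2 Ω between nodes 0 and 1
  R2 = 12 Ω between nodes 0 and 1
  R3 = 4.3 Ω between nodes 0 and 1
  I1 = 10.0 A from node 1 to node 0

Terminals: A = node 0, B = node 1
All resistors sit directly between nodes 0 and 1, so they are in parallel and share one voltage V; the full source current 10 A splits among them.
1/R_par = 1/6.2 + 1/12 + 1/4.3 = 0.4772 S  =>  R_par = 2.096 Ω
V = I × R_par = 10 × 2.096 = 20.96 V
I_R1 = V/R1 = 20.96/6.2 = 3.38 A

Final answer: 3.38 A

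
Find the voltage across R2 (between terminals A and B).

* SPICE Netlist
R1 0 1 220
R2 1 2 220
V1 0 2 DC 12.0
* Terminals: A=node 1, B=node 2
R1 and R2 are in series across V1 (node 0 → node 1 → node 2), and the output A–B is taken across R2, so this is a voltage divider.
Series current: I = V1/(R1 + R2) = 12/(220 + 220) = 12/440 = 0.02727 A
V_R2 = I × R2 = V1 × R2/(R1 + R2) = 12 × 220/440 = 6 V

Final answer: 6 V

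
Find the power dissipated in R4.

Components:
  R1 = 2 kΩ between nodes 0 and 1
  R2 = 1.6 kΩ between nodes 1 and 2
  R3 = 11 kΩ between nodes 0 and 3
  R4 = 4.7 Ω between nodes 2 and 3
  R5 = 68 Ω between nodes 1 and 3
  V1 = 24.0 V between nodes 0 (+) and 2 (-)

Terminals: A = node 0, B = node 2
Nodal analysis, taking node 2 as the 0 V reference.
Source V1 fixes V_0 = 24 V.
KCL at each unknown node (sum of currents leaving = 0; resistances in Ω):
  Node 1: (V_1 - 24)/2000 + (V_1 - 0)/1600 + (V_1 - V_3)/68 = 0
  Node 3: (V_3 - 24)/11000 + (V_3 - 0)/4.7 + (V_3 - V_1)/68 = 0
Collecting terms (coefficients in siemens):
  0.01583·V_1 - 0.01471·V_3 = 0.012
  0.2276·V_3 - 0.01471·V_1 = 0.002182
Determinant D = (0.01583)(0.2276) - (-0.01471)(-0.01471) = 0.003386
V_1 = [(0.012)(0.2276) - (-0.01471)(0.002182)]/D = 0.8159 V
V_3 = [(0.01583)(0.002182) - (0.012)(-0.01471)]/D = 0.06231 V
I_R4 = (V_2 - V_3)/R4 = (0 - 0.06231)/4.7 = -0.01326 A
P_R4 = I_R4² × R4 = (-0.01326)² × 4.7 = 0.0008262 W

Final answer: 0.0008262 W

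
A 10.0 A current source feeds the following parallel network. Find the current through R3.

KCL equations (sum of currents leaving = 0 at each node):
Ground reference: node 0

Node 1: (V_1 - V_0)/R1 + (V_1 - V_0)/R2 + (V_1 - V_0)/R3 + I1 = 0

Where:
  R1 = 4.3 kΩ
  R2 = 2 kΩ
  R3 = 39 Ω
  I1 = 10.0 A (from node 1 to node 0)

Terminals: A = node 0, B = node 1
All resistors sit directly between nodes 0 and 1, so they are in parallel and share one voltage V; the full source current 10 A splits among them.
1/R_par = 1/4300 + 1/2000 + 1/39 = 0.02637 S  =>  R_par = 37.92 Ω
V = I × R_par = 10 × 37.92 = 379.2 V
I_R3 = V/R3 = 379.2/39 = 9.722 A

Final answer: 9.722 A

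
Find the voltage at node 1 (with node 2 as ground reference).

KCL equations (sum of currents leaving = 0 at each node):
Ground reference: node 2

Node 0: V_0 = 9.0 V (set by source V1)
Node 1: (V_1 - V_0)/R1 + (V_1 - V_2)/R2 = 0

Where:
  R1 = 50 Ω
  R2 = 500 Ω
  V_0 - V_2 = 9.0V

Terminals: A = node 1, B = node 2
Nodal analysis, taking node 2 as the 0 V reference.
Source V1 fixes V_0 = 9 V.
KCL at each unknown node (sum of currents leaving = 0; resistances in Ω):
  Node 1: (V_1 - 9)/50 + (V_1 - 0)/500 = 0
Collecting terms: 0.022 × V_1 = 0.18  =>  V_1 = 8.182 V
The requested potential is V_1 = 8.182 V.

Final answer: V_1 = 8.182 V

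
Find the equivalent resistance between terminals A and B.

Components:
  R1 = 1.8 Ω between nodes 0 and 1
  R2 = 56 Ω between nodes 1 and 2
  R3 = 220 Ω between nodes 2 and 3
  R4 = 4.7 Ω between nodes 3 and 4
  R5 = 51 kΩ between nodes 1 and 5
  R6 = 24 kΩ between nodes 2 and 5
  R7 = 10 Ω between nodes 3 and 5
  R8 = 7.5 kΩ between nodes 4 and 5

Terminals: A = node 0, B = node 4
The network is not a plain series/parallel combination. Inject a 1 A test current into terminal A (node 0) and return it from terminal B (node 4); then R_eq = V_A / (1 A).
Nodal analysis, taking node 4 as the 0 V reference.
Current source I_test pushes 1 A into node 0 and draws it out of node 4.
KCL at each unknown node (sum of currents leaving = 0; resistances in Ω):
  Node 0: (V_0 - V_1)/1.8 - 1 = 0
  Node 1: (V_1 - V_0)/1.8 + (V_1 - V_2)/56 + (V_1 - V_5)/51000 = 0
  Node 2: (V_2 - V_1)/56 + (V_2 - V_3)/220 + (V_2 - V_5)/24000 = 0
  Node 3: (V_3 - V_2)/220 + (V_3 - 0)/4.7 + (V_3 - V_5)/10 = 0
  Node 5: (V_5 - V_1)/51000 + (V_5 - V_2)/24000 + (V_5 - V_3)/10 + (V_5 - 0)/7500 = 0
Collecting terms (coefficients in siemens):
  0.5556·V_0 - 0.5556·V_1 = 1
  0.5734·V_1 - 0.5556·V_0 - 0.01786·V_2 - 0.00001961·V_5 = 0
  0.02244·V_2 - 0.01786·V_1 - 0.004545·V_3 - 0.00004167·V_5 = 0
  0.3173·V_3 - 0.004545·V_2 - 0.1·V_5 = 0
  0.1002·V_5 - 0.00001961·V_1 - 0.00004167·V_2 - 0.1·V_3 = 0
Solving these 5 simultaneous equations (Gaussian elimination) gives:
  V_0 = 279 V, V_1 = 277.2 V, V_2 = 221.5 V, V_3 = 4.697 V
  V_5 = 4.834 V
R_eq = V_0 / 1 A = 279 Ω

Final answer: 279 Ω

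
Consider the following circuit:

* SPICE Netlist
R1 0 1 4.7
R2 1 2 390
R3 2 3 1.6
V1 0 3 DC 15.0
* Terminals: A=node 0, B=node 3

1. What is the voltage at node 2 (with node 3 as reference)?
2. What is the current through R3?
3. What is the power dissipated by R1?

Nodal analysis, taking node 3 as the 0 V reference.
Source V1 fixes V_0 = 15 V.
KCL at each unknown node (sum of currents leaving = 0; resistances in Ω):
  Node 1: (V_1 - 15)/4.7 + (V_1 - V_2)/390 = 0
  Node 2: (V_2 - V_1)/390 + (V_2 - 0)/1.6 = 0
Collecting terms (coefficients in siemens):
  0.2153·V_1 - 0.002564·V_2 = 3.191
  0.6276·V_2 - 0.002564·V_1 = 0
Determinant D = (0.2153)(0.6276) - (-0.002564)(-0.002564) = 0.1351
V_1 = [(3.191)(0.6276) - (-0.002564)(0)]/D = 14.82 V
V_2 = [(0.2153)(0) - (3.191)(-0.002564)]/D = 0.06056 V
Part 1:
  Read off the nodal solution: V_2 = 0.06056 V
Part 2:
  I_R3 = (V_2 - V_3)/R3 = (0.06056 - 0)/1.6 = 0.03785 A
  Magnitude: I_R3 = 0.03785 A
Part 3:
  I_R1 = (V_0 - V_1)/R1 = (15 - 14.82)/4.7 = 0.03785 A
  P_R1 = I_R1² × R1 = (0.03785)² × 4.7 = 0.006733 W

Final answers:
1. V_2 = 0.06056 V
2. I_R3 = 0.03785 A
3. P_R1 = 0.006733 W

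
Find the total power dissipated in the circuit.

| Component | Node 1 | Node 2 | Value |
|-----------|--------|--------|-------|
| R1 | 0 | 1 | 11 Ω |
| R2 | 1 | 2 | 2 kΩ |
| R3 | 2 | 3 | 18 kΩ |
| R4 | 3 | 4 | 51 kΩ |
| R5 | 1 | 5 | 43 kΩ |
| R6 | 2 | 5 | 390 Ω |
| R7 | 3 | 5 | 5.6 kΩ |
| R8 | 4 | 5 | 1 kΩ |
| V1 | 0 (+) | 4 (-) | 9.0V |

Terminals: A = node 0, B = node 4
Nodal analysis, taking node 4 as the 0 V reference.
Source V1 fixes V_0 = 9 V.
KCL at each unknown node (sum of currents leaving = 0; resistances in Ω):
  Node 1: (V_1 - 9)/11 + (V_1 - V_2)/2000 + (V_1 - V_5)/43000 = 0
  Node 2: (V_2 - V_1)/2000 + (V_2 - V_3)/18000 + (V_2 - V_5)/390 = 0
  Node 3: (V_3 - V_2)/18000 + (V_3 - 0)/51000 + (V_3 - V_5)/5600 = 0
  Node 5: (V_5 - V_1)/43000 + (V_5 - V_2)/390 + (V_5 - V_3)/5600 + (V_5 - 0)/1000 = 0
Collecting terms (coefficients in siemens):
  0.09143·V_1 - 0.0005·V_2 - 0.00002326·V_5 = 0.8182
  0.00312·V_2 - 0.0005·V_1 - 0.00005556·V_3 - 0.002564·V_5 = 0
  0.0002537·V_3 - 0.00005556·V_2 - 0.0001786·V_5 = 0
  0.003766·V_5 - 0.00002326·V_1 - 0.002564·V_2 - 0.0001786·V_3 = 0
Solving these 4 simultaneous equations (Gaussian elimination) gives:
  V_1 = 8.97 V, V_2 = 3.719 V, V_3 = 2.727 V, V_5 = 2.717 V
Power in each resistor, P = (ΔV)²/R:
  P_R1 = (9 - 8.97)²/11 = 0.00008443 W
  P_R2 = (8.97 - 3.719)²/2000 = 0.01378 W
  P_R3 = (3.719 - 2.727)²/18000 = 0.00005476 W
  P_R4 = (2.727 - 0)²/51000 = 0.0001458 W
  P_R5 = (8.97 - 2.717)²/43000 = 0.0009092 W
  P_R6 = (3.719 - 2.717)²/390 = 0.002576 W
  P_R7 = (2.727 - 2.717)²/5600 = 0.00000001607 W
  P_R8 = (0 - 2.717)²/1000 = 0.007382 W
P_total = P_R1 + P_R2 + P_R3 + P_R4 + P_R5 + P_R6 + P_R7 + P_R8 = 0.02493 W

Final answer: 0.02493 W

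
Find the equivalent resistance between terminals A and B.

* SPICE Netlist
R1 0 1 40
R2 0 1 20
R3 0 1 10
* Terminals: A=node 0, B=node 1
Reduce the network between node 0 (A) and node 1 (B) by series/parallel combination:
  Rp1 = R1 ‖ R2 ‖ R3 (parallel, all between nodes 0 and 1) = 1/(1/40 + 1/20 + 1/10) = 5.714 Ω
R_eq = 5.714 Ω

Final answer: 5.714 Ω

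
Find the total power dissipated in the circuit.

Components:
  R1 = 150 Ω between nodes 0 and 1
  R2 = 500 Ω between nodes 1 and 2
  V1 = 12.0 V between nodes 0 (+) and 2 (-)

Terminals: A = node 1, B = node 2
Nodal analysis, taking node 2 as the 0 V reference.
Source V1 fixes V_0 = 12 V.
KCL at each unknown node (sum of currents leaving = 0; resistances in Ω):
  Node 1: (V_1 - 12)/150 + (V_1 - 0)/500 = 0
Collecting terms: 0.008667 × V_1 = 0.08  =>  V_1 = 9.231 V
Power in each resistor, P = (ΔV)²/R:
  P_R1 = (12 - 9.231)²/150 = 0.05112 W
  P_R2 = (9.231 - 0)²/500 = 0.1704 W
P_total = P_R1 + P_R2 = 0.2215 W

Final answer: 0.2215 W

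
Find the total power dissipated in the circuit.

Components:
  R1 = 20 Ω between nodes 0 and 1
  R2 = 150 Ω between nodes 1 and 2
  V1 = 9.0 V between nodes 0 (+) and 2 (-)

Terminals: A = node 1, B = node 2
Nodal analysis, taking node 2 as the 0 V reference.
Source V1 fixes V_0 = 9 V.
KCL at each unknown node (sum of currents leaving = 0; resistances in Ω):
  Node 1: (V_1 - 9)/20 + (V_1 - 0)/150 = 0
Collecting terms: 0.05667 × V_1 = 0.45  =>  V_1 = 7.941 V
Power in each resistor, P = (ΔV)²/R:
  P_R1 = (9 - 7.941)²/20 = 0.05606 W
  P_R2 = (7.941 - 0)²/150 = 0.4204 W
P_total = P_R1 + P_R2 = 0.4765 W

Final answer: 0.4765 W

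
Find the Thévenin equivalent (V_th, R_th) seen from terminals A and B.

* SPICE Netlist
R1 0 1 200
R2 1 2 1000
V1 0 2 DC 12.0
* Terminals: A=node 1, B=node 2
Step 1 — V_th is the open-circuit voltage V_A - V_B (nothing connected across the terminals).
Nodal analysis, taking node 2 as the 0 V reference.
Source V1 fixes V_0 = 12 V.
KCL at each unknown node (sum of currents leaving = 0; resistances in Ω):
  Node 1: (V_1 - 12)/200 + (V_1 - 0)/1000 = 0
Collecting terms: 0.006 × V_1 = 0.06  =>  V_1 = 10 V
V_th = V_1 - V_2 = 10 - 0 = 10 V
Step 2 — R_th: zero the source — replace V1 by a short circuit (node 2 merges into node 0) — and find the resistance seen between A (node 1) and B (node 0).
Reduce the network between node 1 (A) and node 0 (B) by series/parallel combination:
  Rp1 = R1 ‖ R2 (parallel, both between nodes 0 and 1) = 1/(1/200 + 1/1000) = 166.7 Ω
R_th = 166.7 Ω

Final answer: V_th = 10 V, R_th = 166.7 Ω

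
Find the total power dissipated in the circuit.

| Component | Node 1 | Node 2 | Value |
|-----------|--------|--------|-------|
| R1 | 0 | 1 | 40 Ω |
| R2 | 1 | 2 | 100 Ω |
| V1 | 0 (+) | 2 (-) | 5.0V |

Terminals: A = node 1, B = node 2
Nodal analysis, taking node 2 as the 0 V reference.
Source V1 fixes V_0 = 5 V.
KCL at each unknown node (sum of currents leaving = 0; resistances in Ω):
  Node 1: (V_1 - 5)/40 + (V_1 - 0)/100 = 0
Collecting terms: 0.035 × V_1 = 0.125  =>  V_1 = 3.571 V
Power in each resistor, P = (ΔV)²/R:
  P_R1 = (5 - 3.571)²/40 = 0.05102 W
  P_R2 = (3.571 - 0)²/100 = 0.1276 W
P_total = P_R1 + P_R2 = 0.1786 W

Final answer: 0.1786 W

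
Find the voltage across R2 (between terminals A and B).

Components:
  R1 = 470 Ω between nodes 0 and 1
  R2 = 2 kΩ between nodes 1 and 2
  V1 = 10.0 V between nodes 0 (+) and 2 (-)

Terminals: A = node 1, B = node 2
R1 and R2 are in series across V1 (node 0 → node 1 → node 2), and the output A–B is taken across R2, so this is a voltage divider.
Series current: I = V1/(R1 + R2) = 10/(470 + 2000) = 10/2470 = 0.004049 A
V_R2 = I × R2 = V1 × R2/(R1 + R2) = 10 × 2000/2470 = 8.097 V

Final answer: 8.097 V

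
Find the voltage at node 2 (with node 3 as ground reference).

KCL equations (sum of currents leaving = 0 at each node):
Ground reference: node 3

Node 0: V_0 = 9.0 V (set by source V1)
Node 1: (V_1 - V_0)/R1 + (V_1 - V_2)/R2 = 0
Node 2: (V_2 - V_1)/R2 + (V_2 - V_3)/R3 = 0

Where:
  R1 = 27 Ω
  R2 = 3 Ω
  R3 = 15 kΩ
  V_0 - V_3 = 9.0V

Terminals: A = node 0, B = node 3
Nodal analysis, taking node 3 as the 0 V reference.
Source V1 fixes V_0 = 9 V.
KCL at each unknown node (sum of currents leaving = 0; resistances in Ω):
  Node 1: (V_1 - 9)/27 + (V_1 - V_2)/3 = 0
  Node 2: (V_2 - V_1)/3 + (V_2 - 0)/15000 = 0
Collecting terms (coefficients in siemens):
  0.3704·V_1 - 0.3333·V_2 = 0.3333
  0.3334·V_2 - 0.3333·V_1 = 0
Determinant D = (0.3704)(0.3334) - (-0.3333)(-0.3333) = 0.01237
V_1 = [(0.3333)(0.3334) - (-0.3333)(0)]/D = 8.984 V
V_2 = [(0.3704)(0) - (0.3333)(-0.3333)]/D = 8.982 V
The requested potential is V_2 = 8.982 V.

Final answer: V_2 = 8.982 V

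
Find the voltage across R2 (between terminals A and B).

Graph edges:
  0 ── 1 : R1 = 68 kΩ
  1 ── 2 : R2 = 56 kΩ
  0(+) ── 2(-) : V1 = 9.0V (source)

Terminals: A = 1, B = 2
R1 and R2 are in series across V1 (node 0 → node 1 → node 2), and the output A–B is taken across R2, so this is a voltage divider.
Series current: I = V1/(R1 + R2) = 9/(68000 + 56000) = 9/124000 = 0.00007258 A
V_R2 = I × R2 = V1 × R2/(R1 + R2) = 9 × 56000/124000 = 4.065 V

Final answer: 4.065 V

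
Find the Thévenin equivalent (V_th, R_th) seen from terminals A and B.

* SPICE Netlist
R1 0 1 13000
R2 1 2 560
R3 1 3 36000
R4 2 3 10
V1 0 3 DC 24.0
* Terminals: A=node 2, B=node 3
Step 1 — V_th is the open-circuit voltage V_A - V_B (nothing connected across the terminals).
Nodal analysis, taking node 3 as the 0 V reference.
Source V1 fixes V_0 = 24 V.
KCL at each unknown node (sum of currents leaving = 0; resistances in Ω):
  Node 1: (V_1 - 24)/13000 + (V_1 - V_2)/560 + (V_1 - 0)/36000 = 0
  Node 2: (V_2 - V_1)/560 + (V_2 - 0)/10 = 0
Collecting terms (coefficients in siemens):
  0.00189·V_1 - 0.001786·V_2 = 0.001846
  0.1018·V_2 - 0.001786·V_1 = 0
Determinant D = (0.00189)(0.1018) - (-0.001786)(-0.001786) = 0.0001892
V_1 = [(0.001846)(0.1018) - (-0.001786)(0)]/D = 0.993 V
V_2 = [(0.00189)(0) - (0.001846)(-0.001786)]/D = 0.01742 V
V_th = V_2 - V_3 = 0.01742 - 0 = 0.01742 V
Step 2 — R_th: zero the source — replace V1 by a short circuit (node 3 merges into node 0) — and find the resistance seen between A (node 2) and B (node 0).
Reduce the network between node 2 (A) and node 0 (B) by series/parallel combination:
  Rp1 = R1 ‖ R3 (parallel, both between nodes 0 and 1) = 1/(1/13000 + 1/36000) = 9551 Ω
  Rs1 = R2 + Rp1 (series, joined only at node 1) = 560 + 9551 = 10110 Ω
  Rp2 = R4 ‖ Rs1 (parallel, both between nodes 0 and 2) = 1/(1/10 + 1/10110) = 9.99 Ω
R_th = 9.99 Ω

Final answer: V_th = 0.01742 V, R_th = 9.99 Ω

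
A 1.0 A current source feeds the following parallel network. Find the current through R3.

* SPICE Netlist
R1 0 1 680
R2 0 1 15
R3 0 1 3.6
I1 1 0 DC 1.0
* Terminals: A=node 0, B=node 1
All resistors sit directly between nodes 0 and 1, so they are in parallel and share one voltage V; the full source current 1 A splits among them.
1/R_par = 1/680 + 1/15 + 1/3.6 = 0.3459 S  =>  R_par = 2.891 Ω
V = I × R_par = 1 × 2.891 = 2.891 V
I_R3 = V/R3 = 2.891/3.6 = 0.803 A

Final answer: 0.803 A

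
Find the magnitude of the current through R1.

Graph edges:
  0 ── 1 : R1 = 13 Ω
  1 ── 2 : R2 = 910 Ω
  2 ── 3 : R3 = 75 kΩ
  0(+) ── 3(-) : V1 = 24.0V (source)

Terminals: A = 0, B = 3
Nodal analysis, taking node 3 as the 0 V reference.
Source V1 fixes V_0 = 24 V.
KCL at each unknown node (sum of currents leaving = 0; resistances in Ω):
  Node 1: (V_1 - 24)/13 + (V_1 - V_2)/910 = 0
  Node 2: (V_2 - V_1)/910 + (V_2 - 0)/75000 = 0
Collecting terms (coefficients in siemens):
  0.07802·V_1 - 0.001099·V_2 = 1.846
  0.001112·V_2 - 0.001099·V_1 = 0
Determinant D = (0.07802)(0.001112) - (-0.001099)(-0.001099) = 0.00008557
V_1 = [(1.846)(0.001112) - (-0.001099)(0)]/D = 24 V
V_2 = [(0.07802)(0) - (1.846)(-0.001099)]/D = 23.71 V
I_R1 = (V_0 - V_1)/R1 = (24 - 24)/13 = 0.0003161 A
|I_R1| = 0.0003161 A

Final answer: |I_R1| = 0.0003161 A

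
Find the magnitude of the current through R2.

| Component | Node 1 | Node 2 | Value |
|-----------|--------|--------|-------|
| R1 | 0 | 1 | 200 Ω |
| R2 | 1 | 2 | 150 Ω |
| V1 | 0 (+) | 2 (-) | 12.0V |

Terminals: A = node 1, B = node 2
Nodal analysis, taking node 2 as the 0 V reference.
Source V1 fixes V_0 = 12 V.
KCL at each unknown node (sum of currents leaving = 0; resistances in Ω):
  Node 1: (V_1 - 12)/200 + (V_1 - 0)/150 = 0
Collecting terms: 0.01167 × V_1 = 0.06  =>  V_1 = 5.143 V
I_R2 = (V_1 - V_2)/R2 = (5.143 - 0)/150 = 0.03429 A
|I_R2| = 0.03429 A

Final answer: |I_R2| = 0.03429 A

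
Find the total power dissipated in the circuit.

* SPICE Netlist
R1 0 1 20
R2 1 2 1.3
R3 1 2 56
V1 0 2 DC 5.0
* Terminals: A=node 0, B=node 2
Nodal analysis, taking node 2 as the 0 V reference.
Source V1 fixes V_0 = 5 V.
KCL at each unknown node (sum of currents leaving = 0; resistances in Ω):
  Node 1: (V_1 - 5)/20 + (V_1 - 0)/1.3 + (V_1 - 0)/56 = 0
Collecting terms: 0.8371 × V_1 = 0.25  =>  V_1 = 0.2987 V
Power in each resistor, P = (ΔV)²/R:
  P_R1 = (5 - 0.2987)²/20 = 1.105 W
  P_R2 = (0.2987 - 0)²/1.3 = 0.06861 W
  P_R3 = (0.2987 - 0)²/56 = 0.001593 W
P_total = P_R1 + P_R2 + P_R3 = 1.175 W

Final answer: 1.175 W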